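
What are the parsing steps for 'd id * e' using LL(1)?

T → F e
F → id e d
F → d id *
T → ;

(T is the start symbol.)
Stack is shown with the top on the left.

Stack       Input       Action
------------------------------
T $         d id * e $  output T → F e
F e $       d id * e $  output F → d id *
d id * e $  d id * e $  match 'd'
id * e $    id * e $    match 'id'
* e $       * e $       match '*'
e $         e $         match 'e'
$           $           accept

The string is accepted.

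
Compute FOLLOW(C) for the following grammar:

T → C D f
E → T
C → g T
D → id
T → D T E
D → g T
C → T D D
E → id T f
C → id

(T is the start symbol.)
To compute FOLLOW(C), find every occurrence of C on a right-hand side N → α C β: add FIRST(β) \ {ε}, and if β is empty or nullable also add FOLLOW(N). Iterate to a fixed point.

In T → C D f: C is followed by D f, add FIRST(D f) \ {ε} = { 'g', 'id' }

Taking the union: FOLLOW(C) = { 'g', 'id' }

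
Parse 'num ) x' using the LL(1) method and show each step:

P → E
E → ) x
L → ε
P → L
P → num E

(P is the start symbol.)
Stack is shown with the top on the left.

Stack    Input      Action
--------------------------
P $      num ) x $  output P → num E
num E $  num ) x $  match 'num'
E $      ) x $      output E → ) x
) x $    ) x $      match ')'
x $      x $        match 'x'
$        $          accept

The string is accepted.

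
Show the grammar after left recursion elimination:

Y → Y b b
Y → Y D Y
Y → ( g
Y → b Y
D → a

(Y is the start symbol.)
Y → ( g Y'
Y → b Y Y'
Y' → b b Y'
Y' → D Y Y'
Y' → ε
D → a

Y is directly left-recursive. The standard transformation for
  A → A α₁ | ... | A α_m | β₁ | ... | β_n
is
  A  → β₁ A' | ... | β_n A'
  A' → α₁ A' | ... | α_m A' | ε

Y → ( g becomes Y → ( g Y'
Y → b Y becomes Y → b Y Y'
Y → Y b b becomes Y' → b b Y'
Y → Y D Y becomes Y' → D Y Y'
Add Y' → ε

Productions for other non-terminals are unchanged:
  D → a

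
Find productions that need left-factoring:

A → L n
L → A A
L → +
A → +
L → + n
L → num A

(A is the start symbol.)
Yes, L has productions with common prefix '+'

Left-factoring is needed when two productions for the same non-terminal
share a common prefix on the right-hand side.

Productions for A:
  A → L n
  A → +
Productions for L:
  L → A A
  L → +
  L → + n
  L → num A

Found common prefix '+' in productions for L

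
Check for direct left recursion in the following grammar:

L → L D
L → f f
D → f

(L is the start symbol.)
Direct left recursion occurs when N → N α for some non-terminal N (the right-hand side begins with the left-hand side itself).

L → L D: LEFT RECURSIVE (starts with L)
L → f f: starts with f
D → f: starts with f

The grammar has direct left recursion on: L.

Answer: Yes, L is left-recursive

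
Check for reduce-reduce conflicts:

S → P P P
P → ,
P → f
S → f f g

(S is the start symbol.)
No reduce-reduce conflicts

A reduce-reduce conflict occurs when an LR(0) state has two complete items [A → α .] and [B → β .] — both call for a reduction, and with no lookahead the parser cannot choose between them.

Augment with S' → S and build the canonical LR(0) collection (I0 = CLOSURE({[S' → . S]}), then GOTO on every symbol after a dot until no new states appear). It has 10 states:
  I0: { [P → . ,], [P → . f], [S → . P P P], [S → . f f g], [S' → . S] }  — shift
  I1: { [P → , .] }  — reduce
  I2: { [P → . ,], [P → . f], [S → P . P P] }  — shift
  I3: { [S' → S .] }  — accept
  I4: { [P → f .], [S → f . f g] }  — shift, reduce
  I5: { [S → f f . g] }  — shift
  I6: { [S → f f g .] }  — reduce
  I7: { [P → . ,], [P → . f], [S → P P . P] }  — shift
  I8: { [P → f .] }  — reduce
  I9: { [S → P P P .] }  — reduce

No state contains more than one complete item.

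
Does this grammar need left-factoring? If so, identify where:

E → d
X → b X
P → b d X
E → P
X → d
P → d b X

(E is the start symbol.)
No, left-factoring is not needed

Left-factoring is needed when two productions for the same non-terminal
share a common prefix on the right-hand side.

Productions for E:
  E → d
  E → P
Productions for X:
  X → b X
  X → d
Productions for P:
  P → b d X
  P → d b X

No common prefixes found.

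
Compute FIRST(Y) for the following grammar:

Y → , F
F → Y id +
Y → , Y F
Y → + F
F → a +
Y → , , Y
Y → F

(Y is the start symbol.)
{ '+', ',', 'a' }

FIRST sets of the other non-terminals involved (by the same procedure, iterated to a fixed point):
  FIRST(F) = { '+', ',', 'a' }

From Y → , F:
  - ',' is a terminal: add ',' and stop
From Y → , Y F:
  - ',' is a terminal: add ',' and stop
From Y → + F:
  - '+' is a terminal: add '+' and stop
From Y → , , Y:
  - ',' is a terminal: add ',' and stop
From Y → F:
  - F is a non-terminal: add FIRST(F) \ {ε} = { '+', ',', 'a' }
    F is not nullable, so stop

Collecting: FIRST(Y) = { '+', ',', 'a' }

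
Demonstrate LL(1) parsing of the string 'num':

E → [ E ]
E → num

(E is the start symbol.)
LL(1) parsing maintains a stack (initially the start symbol over $) and the input. At each step: if the stack top is a terminal, match it against the current input token; if it is a non-terminal N, replace it with the RHS of M[N, lookahead] (the unique production whose predict set contains the lookahead).

Stack is shown with the top on the left.

Stack  Input  Action
--------------------
E $    num $  output E → num
num $  num $  match 'num'
$      $      accept

The string is accepted.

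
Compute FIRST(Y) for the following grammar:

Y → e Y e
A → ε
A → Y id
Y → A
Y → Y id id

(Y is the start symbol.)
To compute FIRST(Y), examine every production with Y on the left-hand side, reading each right-hand side left to right until a non-nullable symbol is reached.

FIRST sets of the other non-terminals involved (by the same procedure, iterated to a fixed point):
  FIRST(A) = { 'e', 'id', ε }

From Y → e Y e:
  - e is a terminal: add 'e' and stop
From Y → A:
  - A is a non-terminal: add FIRST(A) \ {ε} = { 'e', 'id' }
    A is nullable and nothing follows, so the whole right-hand side can vanish: ε ∈ FIRST(Y)
From Y → Y id id:
  - Y is the symbol being defined: contributes nothing new
    Y is nullable, so continue to the next symbol
  - id is a terminal: add 'id' and stop

Collecting: FIRST(Y) = { 'e', 'id', ε }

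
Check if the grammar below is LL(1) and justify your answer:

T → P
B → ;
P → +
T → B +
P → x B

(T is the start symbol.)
Yes, the grammar is LL(1).

A grammar is LL(1) if for each non-terminal N with multiple productions, the predict sets of those productions are pairwise disjoint, where PREDICT(N → α) = (FIRST(α) \ {ε}) ∪ (FOLLOW(N) if α ⇒* ε).

Relevant sets:
  FIRST(P) = { '+', 'x' }
  FIRST(B) = { ';' }

For T:
  PREDICT(T → P) = { '+', 'x' }
  PREDICT(T → B '+') = { ';' }
For P:
  PREDICT(P → '+') = { '+' }
  PREDICT(P → x B) = { 'x' }
B has a single production, so nothing to check there.

All predict sets are disjoint. The grammar IS LL(1).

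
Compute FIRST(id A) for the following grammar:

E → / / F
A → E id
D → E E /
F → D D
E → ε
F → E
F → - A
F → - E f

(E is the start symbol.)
To compute FIRST(id A), process the symbols left to right:
Symbol id is a terminal. Add 'id' and stop.
FIRST(id A) = { 'id' }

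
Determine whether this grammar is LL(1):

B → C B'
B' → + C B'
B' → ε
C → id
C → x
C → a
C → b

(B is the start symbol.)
Relevant sets:
  FOLLOW(B') = { $ }

For B':
  PREDICT(B' → '+' C B') = { '+' }
  PREDICT(B' → ε) = { $ }
For C:
  PREDICT(C → id) = { 'id' }
  PREDICT(C → x) = { 'x' }
  PREDICT(C → a) = { 'a' }
  PREDICT(C → b) = { 'b' }
B has a single production, so nothing to check there.

All predict sets are disjoint. The grammar IS LL(1).

Answer: Yes, the grammar is LL(1).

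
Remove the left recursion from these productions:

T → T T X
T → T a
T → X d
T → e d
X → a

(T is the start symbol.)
T → X d T'
T → e d T'
T' → T X T'
T' → a T'
T' → ε
X → a

T is directly left-recursive. The standard transformation for
  A → A α₁ | ... | A α_m | β₁ | ... | β_n
is
  A  → β₁ A' | ... | β_n A'
  A' → α₁ A' | ... | α_m A' | ε

T → X d becomes T → X d T'
T → e d becomes T → e d T'
T → T T X becomes T' → T X T'
T → T a becomes T' → a T'
Add T' → ε

Productions for other non-terminals are unchanged:
  X → a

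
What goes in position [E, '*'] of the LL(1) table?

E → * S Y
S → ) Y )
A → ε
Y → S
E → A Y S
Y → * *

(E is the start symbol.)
E → * S Y, E → A Y S

To find M[E, '*'], we find productions for E where '*' is in the predict set (PREDICT(N → α) = (FIRST(α) \ {ε}) ∪ (FOLLOW(N) if α ⇒* ε)).

Relevant sets:
  FIRST(A) = { ε }
  FIRST(Y) = { ')', '*' }

E → * S Y: PREDICT = { '*' }
  '*' is in predict set, so this production goes in M[E, '*']
E → A Y S: PREDICT = { ')', '*' }
  '*' is in predict set, so this production goes in M[E, '*']

M[E, '*'] = E → * S Y, E → A Y S  (a multiply-defined cell — the grammar is not LL(1))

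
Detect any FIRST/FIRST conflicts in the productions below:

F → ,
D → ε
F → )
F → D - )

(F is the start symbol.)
A FIRST/FIRST conflict occurs when two productions N → α and N → β for the same non-terminal have FIRST(α) ∩ FIRST(β) ≠ ∅ (with ε ∈ FIRST of a nullable right-hand side, so two nullable alternatives also conflict).

FIRST sets of the non-terminals at (or reachable through a nullable prefix from) the front of some alternative:
  FIRST(D) = { ε }

Productions for F:
  F → ,: FIRST = { ',' }
  F → ): FIRST = { ')' }
  F → D - ): FIRST = { '-' }
D has only one production, so no FIRST/FIRST conflict is possible there.

All alternatives of each non-terminal have pairwise disjoint FIRST sets.

Answer: No FIRST/FIRST conflicts.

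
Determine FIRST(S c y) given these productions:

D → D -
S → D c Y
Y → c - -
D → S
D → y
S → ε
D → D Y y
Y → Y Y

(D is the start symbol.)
{ '-', 'c', 'y' }

FIRST sets of the non-terminals involved (from the grammar, by fixed-point iteration):
  FIRST(S) = { '-', 'c', 'y', ε }

To compute FIRST(S c y), process the symbols left to right:
Symbol S is a non-terminal. Add FIRST(S) \ {ε} = { '-', 'c', 'y' }
S is nullable (ε ∈ FIRST(S)), continue to the next symbol.
Symbol c is a terminal. Add 'c' and stop.
FIRST(S c y) = { '-', 'c', 'y' }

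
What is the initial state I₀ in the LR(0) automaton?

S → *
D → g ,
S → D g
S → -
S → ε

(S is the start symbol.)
{ [D → . g ,], [S → . *], [S → . -], [S → . D g], [S → .], [S' → . S] }

First, augment the grammar with S' → S
I₀ = CLOSURE({ [S' → . S] }):
  [S' → . S] has the dot before S: add [S → . *], [S → . D g], [S → . -], [S → .]
  [S → . D g] has the dot before D: add [D → . g ,]
No further items can be added.

I₀ = { [D → . g ,], [S → . *], [S → . -], [S → . D g], [S → .], [S' → . S] }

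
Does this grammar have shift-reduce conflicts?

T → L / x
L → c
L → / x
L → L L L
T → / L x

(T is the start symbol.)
Yes — I8: [L → L L L .] vs [L → . / x]

Augment with T' → T and build the canonical LR(0) collection (I0 = CLOSURE({[T' → . T]}), then GOTO on every symbol after a dot until no new states appear). It has 13 states:
  I0: { [L → . / x], [L → . L L L], [L → . c], [T → . / L x], [T → . L / x], [T' → . T] }  — shift
  I1: { [L → . / x], [L → . L L L], [L → . c], [L → / . x], [T → / . L x] }  — shift
  I2: { [L → . / x], [L → . L L L], [L → . c], [L → L . L L], [T → L . / x] }  — shift
  I3: { [T' → T .] }  — accept
  I4: { [L → c .] }  — reduce
  I5: { [L → / . x], [T → L / . x] }  — shift
  I6: { [L → . / x], [L → . L L L], [L → . c], [L → L . L L], [L → L L . L] }  — shift
  I7: { [L → / . x] }  — shift
  I8: { [L → . / x], [L → . L L L], [L → . c], [L → L . L L], [L → L L . L], [L → L L L .] }  — shift, reduce
  I9: { [L → / x .] }  — reduce
  I10: { [L → / x .], [T → L / x .] }  — 2 reduces
  I11: { [L → . / x], [L → . L L L], [L → . c], [L → L . L L], [T → / L . x] }  — shift
  I12: { [T → / L x .] }  — reduce

I8 contains reduce item [L → L L L .] and shift items [L → . / x], [L → . c] — shift-reduce conflict.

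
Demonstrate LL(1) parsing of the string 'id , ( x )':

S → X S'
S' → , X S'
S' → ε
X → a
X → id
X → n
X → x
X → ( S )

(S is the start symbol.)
LL(1) parsing maintains a stack (initially the start symbol over $) and the input. At each step: if the stack top is a terminal, match it against the current input token; if it is a non-terminal N, replace it with the RHS of M[N, lookahead] (the unique production whose predict set contains the lookahead).

Stack is shown with the top on the left.

Stack        Input         Action
---------------------------------
S $          id , ( x ) $  output S → X S'
X S' $       id , ( x ) $  output X → id
id S' $      id , ( x ) $  match 'id'
S' $         , ( x ) $     output S' → , X S'
, X S' $     , ( x ) $     match ','
X S' $       ( x ) $       output X → ( S )
( S ) S' $   ( x ) $       match '('
S ) S' $     x ) $         output S → X S'
X S' ) S' $  x ) $         output X → x
x S' ) S' $  x ) $         match 'x'
S' ) S' $    ) $           output S' → ε
) S' $       ) $           match ')'
S' $         $             output S' → ε
$            $             accept

The string is accepted.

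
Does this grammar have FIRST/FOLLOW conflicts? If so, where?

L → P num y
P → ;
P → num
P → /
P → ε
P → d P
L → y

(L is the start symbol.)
Yes. P → num with FOLLOW(P) on { 'num' }

Nullable non-terminals: P.

P: nullable alternative(s) P → ε; FOLLOW(P) = { 'num' }
  P → ;: FIRST \ {ε} = { ';' } — disjoint from FOLLOW(P)
  P → num: FIRST \ {ε} = { 'num' } — overlaps FOLLOW(P) on { 'num' }: CONFLICT
  P → /: FIRST \ {ε} = { '/' } — disjoint from FOLLOW(P)
  P → ε: FIRST \ {ε} = { } — this is the only nullable alternative, skip
  P → d P: FIRST \ {ε} = { 'd' } — disjoint from FOLLOW(P)

L has no nullable alternative, so no FIRST/FOLLOW check is needed there.

So the grammar has 1 FIRST/FOLLOW conflict (marked CONFLICT above).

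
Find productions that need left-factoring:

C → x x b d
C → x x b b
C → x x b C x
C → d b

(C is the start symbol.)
Yes, C has productions with common prefix 'x x b'

Left-factoring is needed when two productions for the same non-terminal
share a common prefix on the right-hand side.

Productions for C:
  C → x x b d
  C → x x b b
  C → x x b C x
  C → d b

Found common prefix 'x x b' in productions for C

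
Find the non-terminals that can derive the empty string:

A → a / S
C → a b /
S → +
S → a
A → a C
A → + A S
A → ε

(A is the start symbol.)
{ 'A' }

ε-productions: A → ε
So A is immediately nullable.
No further non-terminal can be added: every production for the remaining non-terminals contains a terminal or a non-nullable non-terminal.
Nullable = { 'A' }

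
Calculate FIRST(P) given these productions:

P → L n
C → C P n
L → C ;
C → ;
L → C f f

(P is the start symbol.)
{ ';' }

To compute FIRST(P), examine every production with P on the left-hand side, reading each right-hand side left to right until a non-nullable symbol is reached.

FIRST sets of the other non-terminals involved (by the same procedure, iterated to a fixed point):
  FIRST(L) = { ';' }

From P → L n:
  - L is a non-terminal: add FIRST(L) \ {ε} = { ';' }
    L is not nullable, so stop

Collecting: FIRST(P) = { ';' }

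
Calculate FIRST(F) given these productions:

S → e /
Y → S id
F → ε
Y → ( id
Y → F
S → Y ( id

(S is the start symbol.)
From F → ε:
  - ε-production, so ε ∈ FIRST(F)

Collecting: FIRST(F) = { ε }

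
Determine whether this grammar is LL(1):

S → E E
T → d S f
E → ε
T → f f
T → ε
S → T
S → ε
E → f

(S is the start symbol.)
A grammar is LL(1) if for each non-terminal N with multiple productions, the predict sets of those productions are pairwise disjoint, where PREDICT(N → α) = (FIRST(α) \ {ε}) ∪ (FOLLOW(N) if α ⇒* ε).

Relevant sets:
  FIRST(E) = { 'f', ε }
  FIRST(T) = { 'd', 'f', ε }
  FOLLOW(S) = { $, 'f' }
  FOLLOW(T) = { $, 'f' }
  FOLLOW(E) = { $, 'f' }

For S:
  PREDICT(S → E E) = { $, 'f' }
  PREDICT(S → T) = { $, 'd', 'f' }
  PREDICT(S → ε) = { $, 'f' }
For T:
  PREDICT(T → d S f) = { 'd' }
  PREDICT(T → f f) = { 'f' }
  PREDICT(T → ε) = { $, 'f' }
For E:
  PREDICT(E → ε) = { $, 'f' }
  PREDICT(E → f) = { 'f' }

Conflict found: Predict set conflict for S: { $, 'f' }
The grammar is NOT LL(1).

Answer: No. Predict set conflict for S: { $, 'f' }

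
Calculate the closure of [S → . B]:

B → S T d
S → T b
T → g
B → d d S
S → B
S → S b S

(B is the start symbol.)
To compute CLOSURE, for each item [A → α.Bβ] where B is a non-terminal, add [B → .γ] for all productions B → γ; repeat for the newly added items until nothing changes.

Start with: [S → . B]
  [S → . B] has the dot before B: add [B → . S T d], [B → . d d S]
  [B → . S T d] has the dot before S: add [S → . T b], [S → . S b S]
  [S → . T b] has the dot before T: add [T → . g]
No further items can be added.

CLOSURE = { [B → . S T d], [B → . d d S], [S → . B], [S → . S b S], [S → . T b], [T → . g] }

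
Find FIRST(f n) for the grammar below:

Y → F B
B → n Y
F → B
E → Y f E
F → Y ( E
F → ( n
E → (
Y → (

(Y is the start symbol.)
{ 'f' }

To compute FIRST(f n), process the symbols left to right:
Symbol f is a terminal. Add 'f' and stop.
FIRST(f n) = { 'f' }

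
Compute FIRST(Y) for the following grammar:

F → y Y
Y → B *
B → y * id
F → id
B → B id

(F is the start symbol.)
{ 'y' }

To compute FIRST(Y), examine every production with Y on the left-hand side, reading each right-hand side left to right until a non-nullable symbol is reached.

FIRST sets of the other non-terminals involved (by the same procedure, iterated to a fixed point):
  FIRST(B) = { 'y' }

From Y → B *:
  - B is a non-terminal: add FIRST(B) \ {ε} = { 'y' }
    B is not nullable, so stop

Collecting: FIRST(Y) = { 'y' }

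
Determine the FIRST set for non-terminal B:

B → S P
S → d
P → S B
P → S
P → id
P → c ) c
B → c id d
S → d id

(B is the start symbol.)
FIRST sets of the other non-terminals involved (by the same procedure, iterated to a fixed point):
  FIRST(S) = { 'd' }

From B → S P:
  - S is a non-terminal: add FIRST(S) \ {ε} = { 'd' }
    S is not nullable, so stop
From B → c id d:
  - c is a terminal: add 'c' and stop

Collecting: FIRST(B) = { 'c', 'd' }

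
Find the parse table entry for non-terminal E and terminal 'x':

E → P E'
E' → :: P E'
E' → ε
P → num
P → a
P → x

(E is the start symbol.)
To find M[E, 'x'], we find productions for E where 'x' is in the predict set (PREDICT(N → α) = (FIRST(α) \ {ε}) ∪ (FOLLOW(N) if α ⇒* ε)).

Relevant sets:
  FIRST(P) = { 'a', 'num', 'x' }

E → P E': PREDICT = { 'a', 'num', 'x' }
  'x' is in predict set, so this production goes in M[E, 'x']

M[E, 'x'] = E → P E'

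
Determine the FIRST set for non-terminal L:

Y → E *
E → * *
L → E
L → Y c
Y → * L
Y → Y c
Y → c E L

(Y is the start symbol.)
FIRST sets of the other non-terminals involved (by the same procedure, iterated to a fixed point):
  FIRST(E) = { '*' }
  FIRST(Y) = { '*', 'c' }

From L → E:
  - E is a non-terminal: add FIRST(E) \ {ε} = { '*' }
    E is not nullable, so stop
From L → Y c:
  - Y is a non-terminal: add FIRST(Y) \ {ε} = { '*', 'c' }
    Y is not nullable, so stop

Collecting: FIRST(L) = { '*', 'c' }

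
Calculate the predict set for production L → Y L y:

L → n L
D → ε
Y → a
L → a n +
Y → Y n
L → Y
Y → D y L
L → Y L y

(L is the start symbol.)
{ 'a', 'y' }

PREDICT(L → Y L y) = (FIRST(RHS) \ {ε}) ∪ (FOLLOW(L) if ε ∈ FIRST(RHS), i.e. RHS ⇒* ε)
FIRST(Y) = { 'a', 'y' }
FIRST(Y L y) = { 'a', 'y' }
ε ∉ FIRST(Y L y), so FOLLOW(L) is not added.
PREDICT(L → Y L y) = { 'a', 'y' }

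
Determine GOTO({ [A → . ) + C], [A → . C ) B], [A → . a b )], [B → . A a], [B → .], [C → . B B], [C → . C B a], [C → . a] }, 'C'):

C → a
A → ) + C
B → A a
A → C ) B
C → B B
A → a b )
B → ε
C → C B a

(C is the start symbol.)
{ [A → . ) + C], [A → . C ) B], [A → . a b )], [A → C . ) B], [B → . A a], [B → .], [C → . B B], [C → . C B a], [C → . a], [C → C . B a] }

GOTO(I, 'C') = CLOSURE({ [A → αX.β] : [A → α.Xβ] ∈ I, X = 'C' })

Items with dot before 'C', with the dot advanced:
  [A → . C ) B] → [A → C . ) B]
  [C → . C B a] → [C → C . B a]
Closure of the advanced items:
  [C → C . B a] has the dot before B: add [B → . A a], [B → .]
  [B → . A a] has the dot before A: add [A → . ) + C], [A → . C ) B], [A → . a b )]
  [A → . C ) B] has the dot before C: add [C → . a], [C → . B B], [C → . C B a]

GOTO = { [A → . ) + C], [A → . C ) B], [A → . a b )], [A → C . ) B], [B → . A a], [B → .], [C → . B B], [C → . C B a], [C → . a], [C → C . B a] }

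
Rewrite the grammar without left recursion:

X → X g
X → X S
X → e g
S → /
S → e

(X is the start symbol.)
X is directly left-recursive. The standard transformation for
  A → A α₁ | ... | A α_m | β₁ | ... | β_n
is
  A  → β₁ A' | ... | β_n A'
  A' → α₁ A' | ... | α_m A' | ε

X → e g becomes X → e g X'
X → X g becomes X' → g X'
X → X S becomes X' → S X'
Add X' → ε

Productions for other non-terminals are unchanged:
  S → /
  S → e

Resulting grammar:
X → e g X'
X' → g X'
X' → S X'
X' → ε
S → /
S → e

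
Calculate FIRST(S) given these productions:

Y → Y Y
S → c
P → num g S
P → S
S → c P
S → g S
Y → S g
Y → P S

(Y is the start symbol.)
{ 'c', 'g' }

To compute FIRST(S), examine every production with S on the left-hand side, reading each right-hand side left to right until a non-nullable symbol is reached.

From S → c:
  - c is a terminal: add 'c' and stop
From S → c P:
  - c is a terminal: add 'c' and stop
From S → g S:
  - g is a terminal: add 'g' and stop

Collecting: FIRST(S) = { 'c', 'g' }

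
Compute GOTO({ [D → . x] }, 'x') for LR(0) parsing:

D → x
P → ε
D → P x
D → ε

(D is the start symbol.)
GOTO(I, 'x') = CLOSURE({ [A → αX.β] : [A → α.Xβ] ∈ I, X = 'x' })

Items with dot before 'x', with the dot advanced:
  [D → . x] → [D → x .]
Closure adds nothing (no advanced item has the dot before a non-terminal).

GOTO = { [D → x .] }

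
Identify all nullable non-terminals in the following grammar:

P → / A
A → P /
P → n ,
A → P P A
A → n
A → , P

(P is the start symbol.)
A non-terminal is nullable if it can derive ε (the empty string): either it has an ε-production, or it has a production whose right-hand side consists entirely of nullable non-terminals.

There are no ε-productions, so no non-terminal can derive ε.
No non-terminals are nullable.

Answer: None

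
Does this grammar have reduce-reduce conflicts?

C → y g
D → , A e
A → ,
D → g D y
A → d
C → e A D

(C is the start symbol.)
Augment with C' → C and build the canonical LR(0) collection (I0 = CLOSURE({[C' → . C]}), then GOTO on every symbol after a dot until no new states appear). It has 15 states:
  I0: { [C → . e A D], [C → . y g], [C' → . C] }  — shift
  I1: { [C' → C .] }  — accept
  I2: { [A → . ,], [A → . d], [C → e . A D] }  — shift
  I3: { [C → y . g] }  — shift
  I4: { [C → y g .] }  — reduce
  I5: { [A → , .] }  — reduce
  I6: { [C → e A . D], [D → . , A e], [D → . g D y] }  — shift
  I7: { [A → d .] }  — reduce
  I8: { [A → . ,], [A → . d], [D → , . A e] }  — shift
  I9: { [C → e A D .] }  — reduce
  I10: { [D → . , A e], [D → . g D y], [D → g . D y] }  — shift
  I11: { [D → g D . y] }  — shift
  I12: { [D → g D y .] }  — reduce
  I13: { [D → , A . e] }  — shift
  I14: { [D → , A e .] }  — reduce

No state contains more than one complete item.

Answer: No reduce-reduce conflicts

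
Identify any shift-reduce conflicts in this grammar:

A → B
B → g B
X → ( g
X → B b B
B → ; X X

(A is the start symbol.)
A shift-reduce conflict occurs when an LR(0) state has both:
  - a complete (reduce) item [A → α .] (dot at the end), and
  - a shift item [B → β . c γ] (dot before a terminal).

Augment with A' → A and build the canonical LR(0) collection (I0 = CLOSURE({[A' → . A]}), then GOTO on every symbol after a dot until no new states appear). It has 13 states:
  I0: { [A → . B], [A' → . A], [B → . ; X X], [B → . g B] }  — shift
  I1: { [B → . ; X X], [B → . g B], [B → ; . X X], [X → . ( g], [X → . B b B] }  — shift
  I2: { [A' → A .] }  — accept
  I3: { [A → B .] }  — reduce
  I4: { [B → . ; X X], [B → . g B], [B → g . B] }  — shift
  I5: { [B → g B .] }  — reduce
  I6: { [X → ( . g] }  — shift
  I7: { [X → B . b B] }  — shift
  I8: { [B → . ; X X], [B → . g B], [B → ; X . X], [X → . ( g], [X → . B b B] }  — shift
  I9: { [B → ; X X .] }  — reduce
  I10: { [B → . ; X X], [B → . g B], [X → B b . B] }  — shift
  I11: { [X → B b B .] }  — reduce
  I12: { [X → ( g .] }  — reduce

No state contains both a complete item and a shift item.

Answer: No shift-reduce conflicts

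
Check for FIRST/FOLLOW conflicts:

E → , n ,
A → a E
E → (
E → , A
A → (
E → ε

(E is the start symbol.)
No FIRST/FOLLOW conflicts.

A FIRST/FOLLOW conflict occurs when a non-terminal N has a nullable alternative N → β (β ⇒* ε) and another alternative N → α with FIRST(α) ∩ FOLLOW(N) ≠ ∅: on such a lookahead the parser cannot decide between expanding α and letting N vanish via β.

Nullable non-terminals: E.

E: nullable alternative(s) E → ε; FOLLOW(E) = { $ }
  E → , n ,: FIRST \ {ε} = { ',' } — disjoint from FOLLOW(E)
  E → (: FIRST \ {ε} = { '(' } — disjoint from FOLLOW(E)
  E → , A: FIRST \ {ε} = { ',' } — disjoint from FOLLOW(E)
  E → ε: FIRST \ {ε} = { } — this is the only nullable alternative, skip

A has no nullable alternative, so no FIRST/FOLLOW check is needed there.

No FIRST/FOLLOW conflicts found.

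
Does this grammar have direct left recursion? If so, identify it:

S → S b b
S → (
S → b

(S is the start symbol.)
Direct left recursion occurs when N → N α for some non-terminal N (the right-hand side begins with the left-hand side itself).

S → S b b: LEFT RECURSIVE (starts with S)
S → (: starts with '('
S → b: starts with b

The grammar has direct left recursion on: S.

Answer: Yes, S is left-recursive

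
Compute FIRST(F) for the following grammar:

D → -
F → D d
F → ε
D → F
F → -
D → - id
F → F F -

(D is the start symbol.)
{ '-', 'd', ε }

To compute FIRST(F), examine every production with F on the left-hand side, reading each right-hand side left to right until a non-nullable symbol is reached.

FIRST sets of the other non-terminals involved (by the same procedure, iterated to a fixed point):
  FIRST(D) = { '-', 'd', ε }

From F → D d:
  - D is a non-terminal: add FIRST(D) \ {ε} = { '-', 'd' }
    D is nullable, so continue to the next symbol
  - d is a terminal: add 'd' and stop
From F → ε:
  - ε-production, so ε ∈ FIRST(F)
From F → -:
  - '-' is a terminal: add '-' and stop
From F → F F -:
  - F is the symbol being defined: contributes nothing new
    F is nullable, so continue to the next symbol
  - F is the symbol being defined: contributes nothing new
    F is nullable, so continue to the next symbol
  - '-' is a terminal: add '-' and stop

Collecting: FIRST(F) = { '-', 'd', ε }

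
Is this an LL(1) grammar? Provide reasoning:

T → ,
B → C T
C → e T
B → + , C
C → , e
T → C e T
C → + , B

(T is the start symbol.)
No. Predict set conflict for T: { ',' }

A grammar is LL(1) if for each non-terminal N with multiple productions, the predict sets of those productions are pairwise disjoint, where PREDICT(N → α) = (FIRST(α) \ {ε}) ∪ (FOLLOW(N) if α ⇒* ε).

Relevant sets:
  FIRST(C) = { '+', ',', 'e' }

For T:
  PREDICT(T → ',') = { ',' }
  PREDICT(T → C e T) = { '+', ',', 'e' }
For B:
  PREDICT(B → C T) = { '+', ',', 'e' }
  PREDICT(B → '+' ',' C) = { '+' }
For C:
  PREDICT(C → e T) = { 'e' }
  PREDICT(C → ',' e) = { ',' }
  PREDICT(C → '+' ',' B) = { '+' }

Conflict found: Predict set conflict for T: { ',' }
The grammar is NOT LL(1).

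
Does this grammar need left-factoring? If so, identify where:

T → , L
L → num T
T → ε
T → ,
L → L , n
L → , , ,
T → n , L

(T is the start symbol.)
Yes, T has productions with common prefix ','

Left-factoring is needed when two productions for the same non-terminal
share a common prefix on the right-hand side.

Productions for T:
  T → , L
  T → ε
  T → ,
  T → n , L
Productions for L:
  L → num T
  L → L , n
  L → , , ,

Found common prefix ',' in productions for T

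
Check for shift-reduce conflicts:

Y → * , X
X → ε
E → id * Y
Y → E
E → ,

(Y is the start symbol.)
Augment with Y' → Y and build the canonical LR(0) collection (I0 = CLOSURE({[Y' → . Y]}), then GOTO on every symbol after a dot until no new states appear). It has 10 states:
  I0: { [E → . ,], [E → . id * Y], [Y → . * , X], [Y → . E], [Y' → . Y] }  — shift
  I1: { [Y → * . , X] }  — shift
  I2: { [E → , .] }  — reduce
  I3: { [Y → E .] }  — reduce
  I4: { [Y' → Y .] }  — accept
  I5: { [E → id . * Y] }  — shift
  I6: { [E → . ,], [E → . id * Y], [E → id * . Y], [Y → . * , X], [Y → . E] }  — shift
  I7: { [E → id * Y .] }  — reduce
  I8: { [X → .], [Y → * , . X] }  — reduce
  I9: { [Y → * , X .] }  — reduce

No state contains both a complete item and a shift item.

Answer: No shift-reduce conflicts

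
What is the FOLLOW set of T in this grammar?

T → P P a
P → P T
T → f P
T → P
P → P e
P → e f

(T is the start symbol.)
T is the start symbol, so $ ∈ FOLLOW(T).
In P → P T: T is at the end, add FOLLOW(P)

The FOLLOW sets referred to above (computed the same way, to a fixed point):
  FOLLOW(P) = { $, 'a', 'e', 'f' }

Taking the union: FOLLOW(T) = { $, 'a', 'e', 'f' }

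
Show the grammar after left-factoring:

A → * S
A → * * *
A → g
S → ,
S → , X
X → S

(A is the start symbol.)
A → * A'
A' → S
A' → * *
A → g
S → , S'
S' → ε
S' → X
X → S

Left-factoring transforms A → αβ₁ | αβ₂ into A → αA' and A' → β₁ | β₂
(α is the longest common prefix among the alternatives). Repeat until
no nonterminal has two alternatives with a common prefix.

Round 1: A has alternatives sharing prefix '*'. Introduce A': A → * A'
  Add: A' → S
  Add: A' → * *

Round 2: S has alternatives sharing prefix ','. Introduce S': S → , S'
  Add: S' → ε
  Add: S' → X

No remaining common prefixes — done.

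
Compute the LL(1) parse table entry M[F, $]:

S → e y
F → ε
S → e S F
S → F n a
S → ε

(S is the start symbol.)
To find M[F, $], we find productions for F where $ is in the predict set (PREDICT(N → α) = (FIRST(α) \ {ε}) ∪ (FOLLOW(N) if α ⇒* ε)).

Relevant sets:
  FOLLOW(F) = { $, 'n' }

F → ε: PREDICT = { $, 'n' }
  $ is in predict set, so this production goes in M[F, $]

M[F, $] = F → ε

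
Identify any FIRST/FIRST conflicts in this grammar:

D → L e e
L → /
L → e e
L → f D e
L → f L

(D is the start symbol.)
Productions for L:
  L → /: FIRST = { '/' }
  L → e e: FIRST = { 'e' }
  L → f D e: FIRST = { 'f' }
  L → f L: FIRST = { 'f' }
D has only one production, so no FIRST/FIRST conflict is possible there.

Conflict for L: L → f D e and L → f L
  Overlap: { 'f' }

Answer: Yes. L → f D e / L → f L on { 'f' }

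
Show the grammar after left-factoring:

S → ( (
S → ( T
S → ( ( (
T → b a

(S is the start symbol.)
S → ( S'
S' → ( S''
S'' → ε
S'' → (
S' → T
T → b a

Left-factoring transforms A → αβ₁ | αβ₂ into A → αA' and A' → β₁ | β₂
(α is the longest common prefix among the alternatives). Repeat until
no nonterminal has two alternatives with a common prefix.

Round 1: S has alternatives sharing prefix '('. Introduce S': S → ( S'
  Add: S' → (
  Add: S' → T
  Add: S' → ( (

Round 2: S' has alternatives sharing prefix '('. Introduce S'': S' → ( S''
  Add: S'' → ε
  Add: S'' → (

No remaining common prefixes — done.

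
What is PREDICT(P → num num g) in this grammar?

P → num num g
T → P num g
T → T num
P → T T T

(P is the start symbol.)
{ 'num' }

PREDICT(P → num num g) = (FIRST(RHS) \ {ε}) ∪ (FOLLOW(P) if ε ∈ FIRST(RHS), i.e. RHS ⇒* ε)
FIRST(num num g) = { 'num' }
ε ∉ FIRST(num num g), so FOLLOW(P) is not added.
PREDICT(P → num num g) = { 'num' }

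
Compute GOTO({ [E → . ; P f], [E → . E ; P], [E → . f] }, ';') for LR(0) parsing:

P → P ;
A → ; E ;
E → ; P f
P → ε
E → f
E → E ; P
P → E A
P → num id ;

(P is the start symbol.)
GOTO(I, ';') = CLOSURE({ [A → αX.β] : [A → α.Xβ] ∈ I, X = ';' })

Items with dot before ';', with the dot advanced:
  [E → . ; P f] → [E → ; . P f]
Closure of the advanced items:
  [E → ; . P f] has the dot before P: add [P → . P ;], [P → .], [P → . E A], [P → . num id ;]
  [P → . E A] has the dot before E: add [E → . ; P f], [E → . f], [E → . E ; P]

GOTO = { [E → . ; P f], [E → . E ; P], [E → . f], [E → ; . P f], [P → . E A], [P → . P ;], [P → . num id ;], [P → .] }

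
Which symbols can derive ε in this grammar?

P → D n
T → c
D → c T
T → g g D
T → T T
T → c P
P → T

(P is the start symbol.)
There are no ε-productions, so no non-terminal can derive ε.
No non-terminals are nullable.

Answer: None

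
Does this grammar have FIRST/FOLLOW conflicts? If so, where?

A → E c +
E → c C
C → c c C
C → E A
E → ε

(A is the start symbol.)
Yes. E → c C with FOLLOW(E) on { 'c' }

Nullable non-terminals: E.

E: nullable alternative(s) E → ε; FOLLOW(E) = { 'c' }
  E → c C: FIRST \ {ε} = { 'c' } — overlaps FOLLOW(E) on { 'c' }: CONFLICT
  E → ε: FIRST \ {ε} = { } — this is the only nullable alternative, skip

A, C have no nullable alternative, so no FIRST/FOLLOW check is needed there.

So the grammar has 1 FIRST/FOLLOW conflict (marked CONFLICT above).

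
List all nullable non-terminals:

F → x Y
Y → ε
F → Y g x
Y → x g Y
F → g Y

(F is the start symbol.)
{ 'Y' }

A non-terminal is nullable if it can derive ε (the empty string): either it has an ε-production, or it has a production whose right-hand side consists entirely of nullable non-terminals.

ε-productions: Y → ε
So Y is immediately nullable.
No further non-terminal can be added: every production for the remaining non-terminals contains a terminal or a non-nullable non-terminal.
Nullable = { 'Y' }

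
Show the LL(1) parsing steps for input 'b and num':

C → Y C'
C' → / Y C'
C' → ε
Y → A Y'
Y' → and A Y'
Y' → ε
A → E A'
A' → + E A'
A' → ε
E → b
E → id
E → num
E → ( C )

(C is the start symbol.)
LL(1) parsing maintains a stack (initially the start symbol over $) and the input. At each step: if the stack top is a terminal, match it against the current input token; if it is a non-terminal N, replace it with the RHS of M[N, lookahead] (the unique production whose predict set contains the lookahead).

Stack is shown with the top on the left.

Stack           Input        Action
-----------------------------------
C $             b and num $  output C → Y C'
Y C' $          b and num $  output Y → A Y'
A Y' C' $       b and num $  output A → E A'
E A' Y' C' $    b and num $  output E → b
b A' Y' C' $    b and num $  match 'b'
A' Y' C' $      and num $    output A' → ε
Y' C' $         and num $    output Y' → and A Y'
and A Y' C' $   and num $    match 'and'
A Y' C' $       num $        output A → E A'
E A' Y' C' $    num $        output E → num
num A' Y' C' $  num $        match 'num'
A' Y' C' $      $            output A' → ε
Y' C' $         $            output Y' → ε
C' $            $            output C' → ε
$               $            accept

The string is accepted.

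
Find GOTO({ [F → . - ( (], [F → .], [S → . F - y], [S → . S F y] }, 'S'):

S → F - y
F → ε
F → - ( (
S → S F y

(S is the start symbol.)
GOTO(I, 'S') = CLOSURE({ [A → αX.β] : [A → α.Xβ] ∈ I, X = 'S' })

Items with dot before 'S', with the dot advanced:
  [S → . S F y] → [S → S . F y]
Closure of the advanced items:
  [S → S . F y] has the dot before F: add [F → .], [F → . - ( (]

GOTO = { [F → . - ( (], [F → .], [S → S . F y] }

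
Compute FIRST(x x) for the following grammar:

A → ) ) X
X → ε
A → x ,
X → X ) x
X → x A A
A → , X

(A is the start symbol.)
To compute FIRST(x x), process the symbols left to right:
Symbol x is a terminal. Add 'x' and stop.
FIRST(x x) = { 'x' }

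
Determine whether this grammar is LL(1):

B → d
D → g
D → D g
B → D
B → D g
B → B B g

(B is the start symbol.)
No. Predict set conflict for B: { 'd' }

A grammar is LL(1) if for each non-terminal N with multiple productions, the predict sets of those productions are pairwise disjoint, where PREDICT(N → α) = (FIRST(α) \ {ε}) ∪ (FOLLOW(N) if α ⇒* ε).

Relevant sets:
  FIRST(D) = { 'g' }
  FIRST(B) = { 'd', 'g' }

For B:
  PREDICT(B → d) = { 'd' }
  PREDICT(B → D) = { 'g' }
  PREDICT(B → D g) = { 'g' }
  PREDICT(B → B B g) = { 'd', 'g' }
For D:
  PREDICT(D → g) = { 'g' }
  PREDICT(D → D g) = { 'g' }

Conflict found: Predict set conflict for B: { 'd' }
The grammar is NOT LL(1).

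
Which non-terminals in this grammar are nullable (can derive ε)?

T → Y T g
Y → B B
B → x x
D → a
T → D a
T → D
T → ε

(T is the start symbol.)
{ 'T' }

A non-terminal is nullable if it can derive ε (the empty string): either it has an ε-production, or it has a production whose right-hand side consists entirely of nullable non-terminals.

ε-productions: T → ε
So T is immediately nullable.
No further non-terminal can be added: every production for the remaining non-terminals contains a terminal or a non-nullable non-terminal.
Nullable = { 'T' }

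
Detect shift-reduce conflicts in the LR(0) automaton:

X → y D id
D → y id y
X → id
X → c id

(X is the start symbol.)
A shift-reduce conflict occurs when an LR(0) state has both:
  - a complete (reduce) item [A → α .] (dot at the end), and
  - a shift item [B → β . c γ] (dot before a terminal).

Augment with X' → X and build the canonical LR(0) collection (I0 = CLOSURE({[X' → . X]}), then GOTO on every symbol after a dot until no new states appear). It has 11 states:
  I0: { [X → . c id], [X → . id], [X → . y D id], [X' → . X] }  — shift
  I1: { [X' → X .] }  — accept
  I2: { [X → c . id] }  — shift
  I3: { [X → id .] }  — reduce
  I4: { [D → . y id y], [X → y . D id] }  — shift
  I5: { [X → y D . id] }  — shift
  I6: { [D → y . id y] }  — shift
  I7: { [D → y id . y] }  — shift
  I8: { [D → y id y .] }  — reduce
  I9: { [X → y D id .] }  — reduce
  I10: { [X → c id .] }  — reduce

No state contains both a complete item and a shift item.

Answer: No shift-reduce conflicts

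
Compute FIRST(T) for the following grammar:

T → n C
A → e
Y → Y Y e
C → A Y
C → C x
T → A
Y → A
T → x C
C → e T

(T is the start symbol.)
FIRST sets of the other non-terminals involved (by the same procedure, iterated to a fixed point):
  FIRST(A) = { 'e' }

From T → n C:
  - n is a terminal: add 'n' and stop
From T → A:
  - A is a non-terminal: add FIRST(A) \ {ε} = { 'e' }
    A is not nullable, so stop
From T → x C:
  - x is a terminal: add 'x' and stop

Collecting: FIRST(T) = { 'e', 'n', 'x' }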